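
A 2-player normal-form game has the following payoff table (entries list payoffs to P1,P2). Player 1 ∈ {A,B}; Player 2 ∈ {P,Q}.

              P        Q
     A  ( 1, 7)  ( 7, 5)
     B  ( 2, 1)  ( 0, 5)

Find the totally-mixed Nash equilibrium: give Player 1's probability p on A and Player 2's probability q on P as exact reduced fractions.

P1 indiff ⇒ q·1+(1-q)·7 = q·2+(1-q)·0 ⇒ q(-1) = (1-q)(-7) ⇒ q = 7/8
P2 indiff ⇒ p·7+(1-p)·1 = p·5+(1-p)·5 ⇒ p(2) = (1-p)(4) ⇒ p = 2/3

P1 mixes 2/3 on A; P2 mixes 7/8 on P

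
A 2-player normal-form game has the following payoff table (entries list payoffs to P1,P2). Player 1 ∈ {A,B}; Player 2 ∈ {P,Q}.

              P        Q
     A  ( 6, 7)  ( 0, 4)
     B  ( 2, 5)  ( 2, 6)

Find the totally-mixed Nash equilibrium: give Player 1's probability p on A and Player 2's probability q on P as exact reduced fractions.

P1 mixes 1/4 on A; P2 mixes 1/3 on P

P1 indiff ⇒ q·6+(1-q)·0 = q·2+(1-q)·2 ⇒ q(4) = (1-q)(2) ⇒ q = 1/3
P2 indiff ⇒ p·7+(1-p)·5 = p·4+(1-p)·6 ⇒ p(3) = (1-p)(1) ⇒ p = 1/4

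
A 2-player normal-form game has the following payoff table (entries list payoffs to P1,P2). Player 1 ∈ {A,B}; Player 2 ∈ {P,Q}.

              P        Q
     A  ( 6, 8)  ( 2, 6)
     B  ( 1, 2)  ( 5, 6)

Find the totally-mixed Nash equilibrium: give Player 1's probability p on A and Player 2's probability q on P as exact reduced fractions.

P1 indiff ⇒ q·6+(1-q)·2 = q·1+(1-q)·5 ⇒ q(5) = (1-q)(3) ⇒ q = 3/8
P2 indiff ⇒ p·8+(1-p)·2 = p·6+(1-p)·6 ⇒ p(2) = (1-p)(4) ⇒ p = 2/3

P1 mixes 2/3 on A; P2 mixes 3/8 on P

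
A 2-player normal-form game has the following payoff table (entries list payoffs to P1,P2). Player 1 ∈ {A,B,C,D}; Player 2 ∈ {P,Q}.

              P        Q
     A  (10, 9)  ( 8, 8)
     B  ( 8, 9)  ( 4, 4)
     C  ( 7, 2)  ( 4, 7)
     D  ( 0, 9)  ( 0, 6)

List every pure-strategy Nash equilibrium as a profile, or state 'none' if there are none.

(A,P): NE
(A,Q): not NE [P2→P gives 9>8]
(B,P): not NE [P1→A gives 10>8]
(B,Q): not NE [P1→A gives 8>4; P2→P gives 9>4]
(C,P): not NE [P1→A gives 10>7; P2→Q gives 7>2]
(C,Q): not NE [P1→A gives 8>4]
(D,P): not NE [P1→A gives 10>0]
(D,Q): not NE [P1→A gives 8>0; P2→P gives 9>6]

Nash profiles: (A,P)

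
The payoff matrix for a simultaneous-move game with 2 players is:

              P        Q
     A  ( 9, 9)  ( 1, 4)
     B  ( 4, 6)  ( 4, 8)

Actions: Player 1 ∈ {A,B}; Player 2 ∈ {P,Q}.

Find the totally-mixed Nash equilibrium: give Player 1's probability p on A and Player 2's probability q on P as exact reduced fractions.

P1 indiff ⇒ q·9+(1-q)·1 = q·4+(1-q)·4 ⇒ q(5) = (1-q)(3) ⇒ q = 3/8
P2 indiff ⇒ p·9+(1-p)·6 = p·4+(1-p)·8 ⇒ p(5) = (1-p)(2) ⇒ p = 2/7

(p,q) = (2/7, 3/8)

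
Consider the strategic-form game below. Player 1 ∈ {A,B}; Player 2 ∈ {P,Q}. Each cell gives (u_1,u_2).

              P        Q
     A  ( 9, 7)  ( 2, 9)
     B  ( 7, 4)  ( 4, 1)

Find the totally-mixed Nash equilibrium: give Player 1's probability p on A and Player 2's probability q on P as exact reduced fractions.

p=3/5, q=1/2

P1 indiff ⇒ q·9+(1-q)·2 = q·7+(1-q)·4 ⇒ q(2) = (1-q)(2) ⇒ q = 1/2
P2 indiff ⇒ p·7+(1-p)·4 = p·9+(1-p)·1 ⇒ p(-2) = (1-p)(-3) ⇒ p = 3/5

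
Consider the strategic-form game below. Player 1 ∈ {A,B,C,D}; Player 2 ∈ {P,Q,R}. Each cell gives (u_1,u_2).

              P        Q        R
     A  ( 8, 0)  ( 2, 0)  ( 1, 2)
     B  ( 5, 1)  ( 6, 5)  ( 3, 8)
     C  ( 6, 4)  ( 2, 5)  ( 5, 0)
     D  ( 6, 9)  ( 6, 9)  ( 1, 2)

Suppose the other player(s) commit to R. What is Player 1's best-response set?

P1 best: {C}

u_1(A vs R) = 1
u_1(B vs R) = 3
u_1(C vs R) = 5
u_1(D vs R) = 1
max payoff 5 at {C}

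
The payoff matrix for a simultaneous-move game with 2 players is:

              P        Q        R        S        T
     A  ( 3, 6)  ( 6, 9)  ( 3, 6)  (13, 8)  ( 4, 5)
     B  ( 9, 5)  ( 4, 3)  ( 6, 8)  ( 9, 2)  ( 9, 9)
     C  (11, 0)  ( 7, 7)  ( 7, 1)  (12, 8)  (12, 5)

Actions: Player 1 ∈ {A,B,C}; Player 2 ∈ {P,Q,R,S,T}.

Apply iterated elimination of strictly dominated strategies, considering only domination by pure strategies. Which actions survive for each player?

P1 drop B (C beats it: P:11>9 Q:7>4 R:7>6 S:12>9 T:12>9)
P2 drop P (Q beats it: A:9>6 C:7>0)
P2 drop R (Q beats it: A:9>6 C:7>1)
P2 drop T (Q beats it: A:9>5 C:7>5)
P1→{A,C} P2→{Q,S}

Remaining: P1:{A,C} P2:{Q,S}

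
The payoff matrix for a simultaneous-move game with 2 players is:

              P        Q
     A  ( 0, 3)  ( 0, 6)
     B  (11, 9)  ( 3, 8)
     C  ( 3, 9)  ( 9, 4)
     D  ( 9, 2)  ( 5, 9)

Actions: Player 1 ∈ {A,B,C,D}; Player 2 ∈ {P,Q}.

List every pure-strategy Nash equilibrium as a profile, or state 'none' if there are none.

Nash profiles: (B,P)

(A,P): not NE [P1→B gives 11>0; P2→Q gives 6>3]
(A,Q): not NE [P1→C gives 9>0]
(B,P): NE
(B,Q): not NE [P1→C gives 9>3; P2→P gives 9>8]
(C,P): not NE [P1→B gives 11>3]
(C,Q): not NE [P2→P gives 9>4]
(D,P): not NE [P1→B gives 11>9; P2→Q gives 9>2]
(D,Q): not NE [P1→C gives 9>5]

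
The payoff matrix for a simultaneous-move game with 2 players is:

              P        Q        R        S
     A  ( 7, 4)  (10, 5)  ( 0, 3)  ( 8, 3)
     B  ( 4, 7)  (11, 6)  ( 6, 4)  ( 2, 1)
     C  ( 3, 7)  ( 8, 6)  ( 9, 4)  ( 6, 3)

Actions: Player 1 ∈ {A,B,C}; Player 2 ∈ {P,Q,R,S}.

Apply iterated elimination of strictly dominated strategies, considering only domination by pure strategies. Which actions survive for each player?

Remaining: P1:{A,B} P2:{P,Q}

P2 drop R (P beats it: A:4>3 B:7>4 C:7>4)
P1 drop C (A beats it: P:7>3 Q:10>8 S:8>6)
P2 drop S (P beats it: A:4>3 B:7>1)
P1→{A,B} P2→{P,Q}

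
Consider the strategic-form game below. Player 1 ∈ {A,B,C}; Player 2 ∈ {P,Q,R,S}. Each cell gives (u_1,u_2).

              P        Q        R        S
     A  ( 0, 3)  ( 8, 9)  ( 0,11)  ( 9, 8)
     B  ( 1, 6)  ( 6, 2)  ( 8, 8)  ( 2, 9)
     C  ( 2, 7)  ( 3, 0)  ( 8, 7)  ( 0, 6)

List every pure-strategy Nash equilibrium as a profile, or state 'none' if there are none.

(A,P): not NE [P1→C gives 2>0; P2→R gives 11>3]
(A,Q): not NE [P2→R gives 11>9]
(A,R): not NE [P1→C gives 8>0]
(A,S): not NE [P2→R gives 11>8]
(B,P): not NE [P1→C gives 2>1; P2→S gives 9>6]
(B,Q): not NE [P1→A gives 8>6; P2→S gives 9>2]
(B,R): not NE [P2→S gives 9>8]
(B,S): not NE [P1→A gives 9>2]
(C,P): NE
(C,Q): not NE [P1→A gives 8>3; P2→R gives 7>0]
(C,R): NE
(C,S): not NE [P1→A gives 9>0; P2→R gives 7>6]

Nash profiles: (C,P), (C,R)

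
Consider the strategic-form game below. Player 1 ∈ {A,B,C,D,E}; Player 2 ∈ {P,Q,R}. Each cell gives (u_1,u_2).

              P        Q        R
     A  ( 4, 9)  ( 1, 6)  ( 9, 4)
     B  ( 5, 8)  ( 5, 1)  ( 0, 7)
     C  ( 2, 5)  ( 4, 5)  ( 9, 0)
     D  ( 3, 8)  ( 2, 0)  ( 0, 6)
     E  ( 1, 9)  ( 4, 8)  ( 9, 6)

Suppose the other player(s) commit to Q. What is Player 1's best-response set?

u_1(A vs Q) = 1
u_1(B vs Q) = 5
u_1(C vs Q) = 4
u_1(D vs Q) = 2
u_1(E vs Q) = 4
max payoff 5 at {B}

P1 best: {B}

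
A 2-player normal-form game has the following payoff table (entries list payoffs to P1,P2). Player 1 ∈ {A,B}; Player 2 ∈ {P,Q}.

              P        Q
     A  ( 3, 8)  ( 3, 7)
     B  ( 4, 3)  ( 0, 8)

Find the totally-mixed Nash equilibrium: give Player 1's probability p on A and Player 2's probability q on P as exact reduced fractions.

P1 mixes 5/6 on A; P2 mixes 3/4 on P

P1 indiff ⇒ q·3+(1-q)·3 = q·4+(1-q)·0 ⇒ q(-1) = (1-q)(-3) ⇒ q = 3/4
P2 indiff ⇒ p·8+(1-p)·3 = p·7+(1-p)·8 ⇒ p(1) = (1-p)(5) ⇒ p = 5/6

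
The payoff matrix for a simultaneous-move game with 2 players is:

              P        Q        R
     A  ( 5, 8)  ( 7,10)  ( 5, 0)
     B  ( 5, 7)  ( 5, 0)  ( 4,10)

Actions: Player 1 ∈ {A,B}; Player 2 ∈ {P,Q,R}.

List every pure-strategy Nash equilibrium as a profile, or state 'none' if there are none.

(A,P): not NE [P2→Q gives 10>8]
(A,Q): NE
(A,R): not NE [P2→Q gives 10>0]
(B,P): not NE [P2→R gives 10>7]
(B,Q): not NE [P1→A gives 7>5; P2→R gives 10>0]
(B,R): not NE [P1→A gives 5>4]

Nash profiles: (A,Q)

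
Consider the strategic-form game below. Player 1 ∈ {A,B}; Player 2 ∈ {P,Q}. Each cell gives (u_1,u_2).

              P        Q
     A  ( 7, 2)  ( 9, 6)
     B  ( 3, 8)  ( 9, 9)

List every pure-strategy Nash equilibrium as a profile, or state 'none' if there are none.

PSNE = {(A,Q), (B,Q)}

(A,P): not NE [P2→Q gives 6>2]
(A,Q): NE
(B,P): not NE [P1→A gives 7>3; P2→Q gives 9>8]
(B,Q): NE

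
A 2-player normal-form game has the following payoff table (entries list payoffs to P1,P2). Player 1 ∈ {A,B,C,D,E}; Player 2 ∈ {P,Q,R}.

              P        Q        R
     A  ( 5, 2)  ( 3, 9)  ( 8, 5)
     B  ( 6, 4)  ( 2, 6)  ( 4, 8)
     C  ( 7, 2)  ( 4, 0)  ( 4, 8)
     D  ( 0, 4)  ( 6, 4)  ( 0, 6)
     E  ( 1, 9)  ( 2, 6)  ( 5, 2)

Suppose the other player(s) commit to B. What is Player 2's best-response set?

P2 best: {R}

u_2(P vs B) = 4
u_2(Q vs B) = 6
u_2(R vs B) = 8
max payoff 8 at {R}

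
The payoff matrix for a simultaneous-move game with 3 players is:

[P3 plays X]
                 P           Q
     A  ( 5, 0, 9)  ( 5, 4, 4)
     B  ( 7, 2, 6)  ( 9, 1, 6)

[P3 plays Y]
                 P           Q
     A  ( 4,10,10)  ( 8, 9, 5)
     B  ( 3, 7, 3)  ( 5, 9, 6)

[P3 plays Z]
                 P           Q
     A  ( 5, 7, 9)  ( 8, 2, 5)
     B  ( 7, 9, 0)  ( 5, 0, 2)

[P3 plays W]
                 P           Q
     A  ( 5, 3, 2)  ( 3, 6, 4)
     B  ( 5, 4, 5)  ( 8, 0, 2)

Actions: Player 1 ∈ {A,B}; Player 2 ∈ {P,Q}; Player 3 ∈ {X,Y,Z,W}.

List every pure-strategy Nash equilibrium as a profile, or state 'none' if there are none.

PSNE = {(A,P,Y), (B,P,X)}

(A,P,X): not NE [P1→B gives 7>5; P2→Q gives 4>0; P3→Y gives 10>9]
(A,P,Y): NE
(A,P,Z): not NE [P1→B gives 7>5; P3→Y gives 10>9]
(A,P,W): not NE [P2→Q gives 6>3; P3→Y gives 10>2]
(A,Q,X): not NE [P1→B gives 9>5; P3→Z gives 5>4]
(A,Q,Y): not NE [P2→P gives 10>9]
(A,Q,Z): not NE [P2→P gives 7>2]
(A,Q,W): not NE [P1→B gives 8>3; P3→Z gives 5>4]
(B,P,X): NE
(B,P,Y): not NE [P1→A gives 4>3; P2→Q gives 9>7; P3→X gives 6>3]
(B,P,Z): not NE [P3→X gives 6>0]
(B,P,W): not NE [P3→X gives 6>5]
(B,Q,X): not NE [P2→P gives 2>1]
(B,Q,Y): not NE [P1→A gives 8>5]
(B,Q,Z): not NE [P1→A gives 8>5; P2→P gives 9>0; P3→Y gives 6>2]
(B,Q,W): not NE [P2→P gives 4>0; P3→Y gives 6>2]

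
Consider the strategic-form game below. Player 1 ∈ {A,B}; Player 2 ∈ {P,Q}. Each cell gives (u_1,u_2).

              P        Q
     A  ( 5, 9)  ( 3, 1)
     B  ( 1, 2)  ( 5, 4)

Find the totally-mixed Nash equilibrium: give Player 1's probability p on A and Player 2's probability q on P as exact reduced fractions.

P1 indiff ⇒ q·5+(1-q)·3 = q·1+(1-q)·5 ⇒ q(4) = (1-q)(2) ⇒ q = 1/3
P2 indiff ⇒ p·9+(1-p)·2 = p·1+(1-p)·4 ⇒ p(8) = (1-p)(2) ⇒ p = 1/5

P1 mixes 1/5 on A; P2 mixes 1/3 on P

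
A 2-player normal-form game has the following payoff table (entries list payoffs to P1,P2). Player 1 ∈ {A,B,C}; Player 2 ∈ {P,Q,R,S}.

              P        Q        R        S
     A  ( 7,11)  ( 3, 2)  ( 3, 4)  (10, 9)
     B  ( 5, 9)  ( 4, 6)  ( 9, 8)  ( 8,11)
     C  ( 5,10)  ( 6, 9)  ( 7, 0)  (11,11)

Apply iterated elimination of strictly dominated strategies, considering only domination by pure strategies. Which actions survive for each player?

Remaining: P1:{A,C} P2:{P,S}

P2 drop Q (P beats it: A:11>2 B:9>6 C:10>9)
P2 drop R (P beats it: A:11>4 B:9>8 C:10>0)
P1 drop B (A beats it: P:7>5 S:10>8)
P1→{A,C} P2→{P,S}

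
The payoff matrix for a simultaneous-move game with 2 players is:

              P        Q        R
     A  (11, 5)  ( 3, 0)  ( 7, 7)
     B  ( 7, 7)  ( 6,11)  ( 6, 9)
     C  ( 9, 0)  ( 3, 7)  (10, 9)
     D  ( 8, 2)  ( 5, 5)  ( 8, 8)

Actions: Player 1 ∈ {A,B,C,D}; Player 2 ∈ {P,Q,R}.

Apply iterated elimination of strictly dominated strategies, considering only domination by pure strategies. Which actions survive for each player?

P2 drop P (R beats it: A:7>5 B:9>7 C:9>0 D:8>2)
P1 drop A (D beats it: Q:5>3 R:8>7)
P1→{B,C,D} P2→{Q,R}

Survivors P1:{B,C,D} P2:{Q,R}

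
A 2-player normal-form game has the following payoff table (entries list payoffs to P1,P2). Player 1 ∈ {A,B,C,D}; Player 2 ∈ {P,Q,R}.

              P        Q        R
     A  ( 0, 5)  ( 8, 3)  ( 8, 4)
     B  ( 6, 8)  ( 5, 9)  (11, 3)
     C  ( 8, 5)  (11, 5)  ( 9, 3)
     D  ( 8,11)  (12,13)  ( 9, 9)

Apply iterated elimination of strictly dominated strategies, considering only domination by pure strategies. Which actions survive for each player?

P1 drop A (C beats it: P:8>0 Q:11>8 R:9>8)
P2 drop R (P beats it: B:8>3 C:5>3 D:11>9)
P1 drop B (C beats it: P:8>6 Q:11>5)
P1→{C,D} P2→{P,Q}

Remaining: P1:{C,D} P2:{P,Q}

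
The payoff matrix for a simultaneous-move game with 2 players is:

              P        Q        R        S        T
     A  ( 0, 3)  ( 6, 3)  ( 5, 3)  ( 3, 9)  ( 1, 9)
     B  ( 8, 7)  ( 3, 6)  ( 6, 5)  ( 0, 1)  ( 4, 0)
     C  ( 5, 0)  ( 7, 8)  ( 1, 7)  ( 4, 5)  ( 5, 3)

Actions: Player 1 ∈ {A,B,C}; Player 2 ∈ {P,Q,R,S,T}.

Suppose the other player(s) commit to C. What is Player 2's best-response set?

argmax u_2 = {Q}

u_2(P vs C) = 0
u_2(Q vs C) = 8
u_2(R vs C) = 7
u_2(S vs C) = 5
u_2(T vs C) = 3
max payoff 8 at {Q}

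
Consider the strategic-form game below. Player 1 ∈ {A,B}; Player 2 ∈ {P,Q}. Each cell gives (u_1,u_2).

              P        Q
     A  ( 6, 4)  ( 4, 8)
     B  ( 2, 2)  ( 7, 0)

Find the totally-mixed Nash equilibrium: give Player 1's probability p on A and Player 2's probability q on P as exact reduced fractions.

P1 indiff ⇒ q·6+(1-q)·4 = q·2+(1-q)·7 ⇒ q(4) = (1-q)(3) ⇒ q = 3/7
P2 indiff ⇒ p·4+(1-p)·2 = p·8+(1-p)·0 ⇒ p(-4) = (1-p)(-2) ⇒ p = 1/3

(p,q) = (1/3, 3/7)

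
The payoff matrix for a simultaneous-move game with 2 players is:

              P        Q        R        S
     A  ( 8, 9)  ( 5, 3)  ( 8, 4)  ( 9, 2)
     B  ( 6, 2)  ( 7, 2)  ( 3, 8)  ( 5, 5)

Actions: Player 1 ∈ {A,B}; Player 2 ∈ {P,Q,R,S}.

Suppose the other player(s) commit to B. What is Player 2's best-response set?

BR_2 = {R}

u_2(P vs B) = 2
u_2(Q vs B) = 2
u_2(R vs B) = 8
u_2(S vs B) = 5
max payoff 8 at {R}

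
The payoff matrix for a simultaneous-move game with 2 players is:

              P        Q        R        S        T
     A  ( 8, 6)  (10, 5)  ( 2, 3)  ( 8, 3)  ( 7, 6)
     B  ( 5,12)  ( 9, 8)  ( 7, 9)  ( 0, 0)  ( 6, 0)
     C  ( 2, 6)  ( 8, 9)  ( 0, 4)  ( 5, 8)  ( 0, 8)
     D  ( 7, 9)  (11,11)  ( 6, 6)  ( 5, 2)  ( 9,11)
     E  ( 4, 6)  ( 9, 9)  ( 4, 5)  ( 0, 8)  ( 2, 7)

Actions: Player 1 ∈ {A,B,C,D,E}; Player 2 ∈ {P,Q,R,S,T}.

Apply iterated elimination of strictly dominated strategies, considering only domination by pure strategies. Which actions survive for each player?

Remaining: P1:{A,D} P2:{P,Q,T}

P1 drop C (A beats it: P:8>2 Q:10>8 R:2>0 S:8>5 T:7>0)
P1 drop E (D beats it: P:7>4 Q:11>9 R:6>4 S:5>0 T:9>2)
P2 drop R (P beats it: A:6>3 B:12>9 D:9>6)
P1 drop B (A beats it: P:8>5 Q:10>9 S:8>0 T:7>6)
P2 drop S (P beats it: A:6>3 D:9>2)
P1→{A,D} P2→{P,Q,T}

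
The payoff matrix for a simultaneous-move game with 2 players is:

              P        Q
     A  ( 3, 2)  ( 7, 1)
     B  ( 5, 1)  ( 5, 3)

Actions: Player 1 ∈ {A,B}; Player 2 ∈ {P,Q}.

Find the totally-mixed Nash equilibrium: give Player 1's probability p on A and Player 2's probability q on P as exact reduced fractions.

P1 indiff ⇒ q·3+(1-q)·7 = q·5+(1-q)·5 ⇒ q(-2) = (1-q)(-2) ⇒ q = 1/2
P2 indiff ⇒ p·2+(1-p)·1 = p·1+(1-p)·3 ⇒ p(1) = (1-p)(2) ⇒ p = 2/3

P1 mixes 2/3 on A; P2 mixes 1/2 on P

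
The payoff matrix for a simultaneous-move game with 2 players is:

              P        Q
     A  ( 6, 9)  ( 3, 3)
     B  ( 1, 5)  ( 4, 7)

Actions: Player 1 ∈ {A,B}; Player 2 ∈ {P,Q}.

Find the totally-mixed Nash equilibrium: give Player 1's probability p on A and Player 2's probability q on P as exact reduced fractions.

P1 indiff ⇒ q·6+(1-q)·3 = q·1+(1-q)·4 ⇒ q(5) = (1-q)(1) ⇒ q = 1/6
P2 indiff ⇒ p·9+(1-p)·5 = p·3+(1-p)·7 ⇒ p(6) = (1-p)(2) ⇒ p = 1/4

(p,q) = (1/4, 1/6)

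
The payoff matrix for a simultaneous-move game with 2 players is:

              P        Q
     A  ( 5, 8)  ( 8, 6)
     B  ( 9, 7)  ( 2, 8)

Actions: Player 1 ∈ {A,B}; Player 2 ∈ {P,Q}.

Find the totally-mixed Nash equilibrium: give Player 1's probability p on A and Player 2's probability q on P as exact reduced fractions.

P1 mixes 1/3 on A; P2 mixes 3/5 on P

P1 indiff ⇒ q·5+(1-q)·8 = q·9+(1-q)·2 ⇒ q(-4) = (1-q)(-6) ⇒ q = 3/5
P2 indiff ⇒ p·8+(1-p)·7 = p·6+(1-p)·8 ⇒ p(2) = (1-p)(1) ⇒ p = 1/3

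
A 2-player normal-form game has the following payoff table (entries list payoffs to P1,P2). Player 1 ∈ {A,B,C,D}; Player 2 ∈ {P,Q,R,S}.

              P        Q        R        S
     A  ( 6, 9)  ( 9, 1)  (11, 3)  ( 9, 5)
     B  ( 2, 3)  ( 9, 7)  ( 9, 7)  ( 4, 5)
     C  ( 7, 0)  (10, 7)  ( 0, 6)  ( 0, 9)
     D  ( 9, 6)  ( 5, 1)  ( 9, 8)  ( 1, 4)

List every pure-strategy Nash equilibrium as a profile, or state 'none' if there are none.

PSNE: ∅

(A,P): not NE [P1→D gives 9>6]
(A,Q): not NE [P1→C gives 10>9; P2→P gives 9>1]
(A,R): not NE [P2→P gives 9>3]
(A,S): not NE [P2→P gives 9>5]
(B,P): not NE [P1→D gives 9>2; P2→R gives 7>3]
(B,Q): not NE [P1→C gives 10>9]
(B,R): not NE [P1→A gives 11>9]
(B,S): not NE [P1→A gives 9>4; P2→R gives 7>5]
(C,P): not NE [P1→D gives 9>7; P2→S gives 9>0]
(C,Q): not NE [P2→S gives 9>7]
(C,R): not NE [P1→A gives 11>0; P2→S gives 9>6]
(C,S): not NE [P1→A gives 9>0]
(D,P): not NE [P2→R gives 8>6]
(D,Q): not NE [P1→C gives 10>5; P2→R gives 8>1]
(D,R): not NE [P1→A gives 11>9]
(D,S): not NE [P1→A gives 9>1; P2→R gives 8>4]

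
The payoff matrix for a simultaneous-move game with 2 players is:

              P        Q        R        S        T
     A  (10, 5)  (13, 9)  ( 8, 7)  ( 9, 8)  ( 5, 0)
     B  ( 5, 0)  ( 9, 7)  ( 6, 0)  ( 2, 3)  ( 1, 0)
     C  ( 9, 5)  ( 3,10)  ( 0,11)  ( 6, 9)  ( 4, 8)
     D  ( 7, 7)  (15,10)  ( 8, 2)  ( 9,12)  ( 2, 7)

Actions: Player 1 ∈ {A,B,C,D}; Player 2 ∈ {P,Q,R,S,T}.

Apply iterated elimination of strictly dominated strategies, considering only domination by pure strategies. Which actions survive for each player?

Survivors P1:{A,D} P2:{Q,S}

P1 drop B (A beats it: P:10>5 Q:13>9 R:8>6 S:9>2 T:5>1)
P1 drop C (A beats it: P:10>9 Q:13>3 R:8>0 S:9>6 T:5>4)
P2 drop P (Q beats it: A:9>5 D:10>7)
P2 drop R (Q beats it: A:9>7 D:10>2)
P2 drop T (Q beats it: A:9>0 D:10>7)
P1→{A,D} P2→{Q,S}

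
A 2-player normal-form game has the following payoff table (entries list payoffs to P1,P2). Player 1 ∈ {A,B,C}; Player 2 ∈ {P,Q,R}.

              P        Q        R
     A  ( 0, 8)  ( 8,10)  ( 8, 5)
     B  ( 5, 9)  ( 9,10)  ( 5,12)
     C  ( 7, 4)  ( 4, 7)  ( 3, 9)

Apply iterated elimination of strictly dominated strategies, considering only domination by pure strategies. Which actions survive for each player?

P2 drop P (Q beats it: A:10>8 B:10>9 C:7>4)
P1 drop C (A beats it: Q:8>4 R:8>3)
P1→{A,B} P2→{Q,R}

Survivors P1:{A,B} P2:{Q,R}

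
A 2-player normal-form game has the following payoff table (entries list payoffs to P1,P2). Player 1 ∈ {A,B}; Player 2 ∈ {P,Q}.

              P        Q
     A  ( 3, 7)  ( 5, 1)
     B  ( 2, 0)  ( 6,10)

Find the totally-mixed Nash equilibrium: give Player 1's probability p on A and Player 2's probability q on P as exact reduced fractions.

(p,q) = (5/8, 1/2)

P1 indiff ⇒ q·3+(1-q)·5 = q·2+(1-q)·6 ⇒ q(1) = (1-q)(1) ⇒ q = 1/2
P2 indiff ⇒ p·7+(1-p)·0 = p·1+(1-p)·10 ⇒ p(6) = (1-p)(10) ⇒ p = 5/8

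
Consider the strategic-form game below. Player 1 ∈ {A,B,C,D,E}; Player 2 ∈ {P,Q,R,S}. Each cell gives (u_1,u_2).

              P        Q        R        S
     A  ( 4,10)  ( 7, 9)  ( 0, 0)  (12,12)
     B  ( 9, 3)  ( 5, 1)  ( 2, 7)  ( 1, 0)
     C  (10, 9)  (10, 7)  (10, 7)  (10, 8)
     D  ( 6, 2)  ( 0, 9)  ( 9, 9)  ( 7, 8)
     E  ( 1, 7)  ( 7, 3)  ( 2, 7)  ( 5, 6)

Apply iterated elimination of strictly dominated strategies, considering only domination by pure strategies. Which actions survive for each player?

Remaining: P1:{A,C} P2:{P,S}

P1 drop B (C beats it: P:10>9 Q:10>5 R:10>2 S:10>1)
P1 drop D (C beats it: P:10>6 Q:10>0 R:10>9 S:10>7)
P1 drop E (C beats it: P:10>1 Q:10>7 R:10>2 S:10>5)
P2 drop Q (P beats it: A:10>9 C:9>7)
P2 drop R (P beats it: A:10>0 C:9>7)
P1→{A,C} P2→{P,S}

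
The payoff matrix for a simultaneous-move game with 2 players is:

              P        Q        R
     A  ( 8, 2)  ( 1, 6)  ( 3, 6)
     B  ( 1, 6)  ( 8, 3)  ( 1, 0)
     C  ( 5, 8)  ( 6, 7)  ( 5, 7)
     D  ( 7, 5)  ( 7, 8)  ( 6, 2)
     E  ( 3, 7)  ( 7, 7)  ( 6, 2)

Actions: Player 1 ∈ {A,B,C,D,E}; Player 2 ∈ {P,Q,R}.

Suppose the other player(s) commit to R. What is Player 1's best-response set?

argmax u_1 = {D,E}

u_1(A vs R) = 3
u_1(B vs R) = 1
u_1(C vs R) = 5
u_1(D vs R) = 6
u_1(E vs R) = 6
max payoff 6 at {D,E}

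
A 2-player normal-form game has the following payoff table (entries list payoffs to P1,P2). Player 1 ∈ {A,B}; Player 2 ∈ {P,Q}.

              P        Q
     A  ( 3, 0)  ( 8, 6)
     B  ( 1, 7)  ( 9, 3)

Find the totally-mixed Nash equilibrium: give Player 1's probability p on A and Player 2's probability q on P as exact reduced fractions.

P1 mixes 2/5 on A; P2 mixes 1/3 on P

P1 indiff ⇒ q·3+(1-q)·8 = q·1+(1-q)·9 ⇒ q(2) = (1-q)(1) ⇒ q = 1/3
P2 indiff ⇒ p·0+(1-p)·7 = p·6+(1-p)·3 ⇒ p(-6) = (1-p)(-4) ⇒ p = 2/5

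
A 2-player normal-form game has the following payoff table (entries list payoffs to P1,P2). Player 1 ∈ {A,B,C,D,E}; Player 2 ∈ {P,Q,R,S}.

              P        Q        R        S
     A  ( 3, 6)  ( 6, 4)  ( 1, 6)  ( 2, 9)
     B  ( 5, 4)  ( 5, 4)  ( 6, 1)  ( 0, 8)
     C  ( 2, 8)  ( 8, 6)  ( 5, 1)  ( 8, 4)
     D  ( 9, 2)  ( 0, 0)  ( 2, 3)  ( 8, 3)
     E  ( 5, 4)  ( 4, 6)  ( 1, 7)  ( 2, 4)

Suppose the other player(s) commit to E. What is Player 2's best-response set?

u_2(P vs E) = 4
u_2(Q vs E) = 6
u_2(R vs E) = 7
u_2(S vs E) = 4
max payoff 7 at {R}

P2 best: {R}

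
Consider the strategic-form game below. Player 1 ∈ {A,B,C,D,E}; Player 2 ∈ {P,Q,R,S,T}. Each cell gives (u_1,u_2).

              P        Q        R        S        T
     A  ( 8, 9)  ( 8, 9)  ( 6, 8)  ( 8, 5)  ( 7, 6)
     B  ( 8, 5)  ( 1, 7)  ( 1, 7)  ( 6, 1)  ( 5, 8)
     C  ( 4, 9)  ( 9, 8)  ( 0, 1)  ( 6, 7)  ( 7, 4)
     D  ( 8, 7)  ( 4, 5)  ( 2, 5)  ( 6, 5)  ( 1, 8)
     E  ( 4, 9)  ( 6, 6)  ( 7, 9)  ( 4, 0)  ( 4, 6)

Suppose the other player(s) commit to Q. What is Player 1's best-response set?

BR_1 = {C}

u_1(A vs Q) = 8
u_1(B vs Q) = 1
u_1(C vs Q) = 9
u_1(D vs Q) = 4
u_1(E vs Q) = 6
max payoff 9 at {C}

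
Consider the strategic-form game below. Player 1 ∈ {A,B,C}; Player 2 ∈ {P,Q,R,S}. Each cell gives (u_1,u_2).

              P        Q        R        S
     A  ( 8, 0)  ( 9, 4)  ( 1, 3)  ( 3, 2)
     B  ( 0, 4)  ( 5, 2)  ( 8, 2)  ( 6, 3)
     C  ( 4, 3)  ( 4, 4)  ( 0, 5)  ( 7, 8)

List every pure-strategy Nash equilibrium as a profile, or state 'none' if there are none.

(A,P): not NE [P2→Q gives 4>0]
(A,Q): NE
(A,R): not NE [P1→B gives 8>1; P2→Q gives 4>3]
(A,S): not NE [P1→C gives 7>3; P2→Q gives 4>2]
(B,P): not NE [P1→A gives 8>0]
(B,Q): not NE [P1→A gives 9>5; P2→P gives 4>2]
(B,R): not NE [P2→P gives 4>2]
(B,S): not NE [P1→C gives 7>6; P2→P gives 4>3]
(C,P): not NE [P1→A gives 8>4; P2→S gives 8>3]
(C,Q): not NE [P1→A gives 9>4; P2→S gives 8>4]
(C,R): not NE [P1→B gives 8>0; P2→S gives 8>5]
(C,S): NE

PSNE = {(A,Q), (C,S)}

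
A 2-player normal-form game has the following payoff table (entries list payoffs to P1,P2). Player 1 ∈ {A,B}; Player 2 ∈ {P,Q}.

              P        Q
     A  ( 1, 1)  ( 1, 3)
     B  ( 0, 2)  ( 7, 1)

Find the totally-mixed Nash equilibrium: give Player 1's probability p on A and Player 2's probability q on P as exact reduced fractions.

P1 indiff ⇒ q·1+(1-q)·1 = q·0+(1-q)·7 ⇒ q(1) = (1-q)(6) ⇒ q = 6/7
P2 indiff ⇒ p·1+(1-p)·2 = p·3+(1-p)·1 ⇒ p(-2) = (1-p)(-1) ⇒ p = 1/3

p=1/3, q=6/7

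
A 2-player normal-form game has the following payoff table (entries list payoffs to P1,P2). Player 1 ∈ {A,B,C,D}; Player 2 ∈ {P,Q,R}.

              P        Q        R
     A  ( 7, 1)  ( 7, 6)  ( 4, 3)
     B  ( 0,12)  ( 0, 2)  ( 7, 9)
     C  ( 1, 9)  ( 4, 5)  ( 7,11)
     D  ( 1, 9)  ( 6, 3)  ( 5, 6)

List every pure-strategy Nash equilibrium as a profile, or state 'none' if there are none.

Nash profiles: (A,Q), (C,R)

(A,P): not NE [P2→Q gives 6>1]
(A,Q): NE
(A,R): not NE [P1→C gives 7>4; P2→Q gives 6>3]
(B,P): not NE [P1→A gives 7>0]
(B,Q): not NE [P1→A gives 7>0; P2→P gives 12>2]
(B,R): not NE [P2→P gives 12>9]
(C,P): not NE [P1→A gives 7>1; P2→R gives 11>9]
(C,Q): not NE [P1→A gives 7>4; P2→R gives 11>5]
(C,R): NE
(D,P): not NE [P1→A gives 7>1]
(D,Q): not NE [P1→A gives 7>6; P2→P gives 9>3]
(D,R): not NE [P1→C gives 7>5; P2→P gives 9>6]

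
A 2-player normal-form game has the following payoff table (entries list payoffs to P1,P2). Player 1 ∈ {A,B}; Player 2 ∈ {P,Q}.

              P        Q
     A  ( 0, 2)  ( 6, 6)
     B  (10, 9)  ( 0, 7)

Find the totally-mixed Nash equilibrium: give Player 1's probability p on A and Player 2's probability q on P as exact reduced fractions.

P1 indiff ⇒ q·0+(1-q)·6 = q·10+(1-q)·0 ⇒ q(-10) = (1-q)(-6) ⇒ q = 3/8
P2 indiff ⇒ p·2+(1-p)·9 = p·6+(1-p)·7 ⇒ p(-4) = (1-p)(-2) ⇒ p = 1/3

(p,q) = (1/3, 3/8)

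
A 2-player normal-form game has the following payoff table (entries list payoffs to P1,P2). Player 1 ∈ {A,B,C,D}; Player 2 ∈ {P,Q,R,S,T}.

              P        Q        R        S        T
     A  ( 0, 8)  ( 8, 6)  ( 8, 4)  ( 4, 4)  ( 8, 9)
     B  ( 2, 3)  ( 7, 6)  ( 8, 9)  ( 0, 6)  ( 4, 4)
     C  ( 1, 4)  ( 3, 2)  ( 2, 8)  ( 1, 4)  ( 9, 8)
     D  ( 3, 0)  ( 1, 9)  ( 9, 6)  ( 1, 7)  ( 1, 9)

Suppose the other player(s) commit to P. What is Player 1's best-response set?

P1 best: {D}

u_1(A vs P) = 0
u_1(B vs P) = 2
u_1(C vs P) = 1
u_1(D vs P) = 3
max payoff 3 at {D}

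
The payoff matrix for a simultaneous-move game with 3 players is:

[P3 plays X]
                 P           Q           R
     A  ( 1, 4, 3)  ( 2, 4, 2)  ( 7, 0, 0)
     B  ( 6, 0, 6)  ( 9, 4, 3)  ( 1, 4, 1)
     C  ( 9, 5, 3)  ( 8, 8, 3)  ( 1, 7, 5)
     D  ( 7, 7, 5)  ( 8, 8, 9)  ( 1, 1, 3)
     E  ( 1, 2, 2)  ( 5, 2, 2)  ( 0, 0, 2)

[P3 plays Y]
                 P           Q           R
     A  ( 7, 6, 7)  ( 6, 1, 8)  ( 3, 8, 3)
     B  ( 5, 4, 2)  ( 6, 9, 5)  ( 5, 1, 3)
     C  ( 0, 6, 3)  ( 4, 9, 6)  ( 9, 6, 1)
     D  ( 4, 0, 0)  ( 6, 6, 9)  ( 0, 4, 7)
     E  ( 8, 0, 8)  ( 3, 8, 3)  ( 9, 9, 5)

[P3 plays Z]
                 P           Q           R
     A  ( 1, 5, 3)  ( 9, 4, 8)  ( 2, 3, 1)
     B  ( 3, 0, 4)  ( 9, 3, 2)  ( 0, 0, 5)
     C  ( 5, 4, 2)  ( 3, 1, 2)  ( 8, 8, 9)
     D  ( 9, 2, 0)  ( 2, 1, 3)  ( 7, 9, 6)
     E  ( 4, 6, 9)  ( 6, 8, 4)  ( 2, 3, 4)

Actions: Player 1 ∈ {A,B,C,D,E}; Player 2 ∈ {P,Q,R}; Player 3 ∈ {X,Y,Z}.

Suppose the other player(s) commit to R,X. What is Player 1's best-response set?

u_1(A vs R,X) = 7
u_1(B vs R,X) = 1
u_1(C vs R,X) = 1
u_1(D vs R,X) = 1
u_1(E vs R,X) = 0
max payoff 7 at {A}

BR_1 = {A}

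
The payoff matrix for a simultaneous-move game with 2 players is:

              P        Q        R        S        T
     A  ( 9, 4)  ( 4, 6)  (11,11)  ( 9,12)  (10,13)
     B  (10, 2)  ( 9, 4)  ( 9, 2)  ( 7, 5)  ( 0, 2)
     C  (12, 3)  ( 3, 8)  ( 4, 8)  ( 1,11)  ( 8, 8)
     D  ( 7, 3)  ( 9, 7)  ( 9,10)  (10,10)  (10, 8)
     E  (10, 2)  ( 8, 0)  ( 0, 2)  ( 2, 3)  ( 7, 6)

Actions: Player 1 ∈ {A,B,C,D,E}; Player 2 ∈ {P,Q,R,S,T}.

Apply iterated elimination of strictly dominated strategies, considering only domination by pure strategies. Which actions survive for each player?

P2 drop P (S beats it: A:12>4 B:5>2 C:11>3 D:10>3 E:3>2)
P1 drop C (A beats it: Q:4>3 R:11>4 S:9>1 T:10>8)
P1 drop E (D beats it: Q:9>8 R:9>0 S:10>2 T:10>7)
P2 drop Q (S beats it: A:12>6 B:5>4 D:10>7)
P1 drop B (A beats it: R:11>9 S:9>7 T:10>0)
P1→{A,D} P2→{R,S,T}

IESDS → P1:{A,D} P2:{R,S,T}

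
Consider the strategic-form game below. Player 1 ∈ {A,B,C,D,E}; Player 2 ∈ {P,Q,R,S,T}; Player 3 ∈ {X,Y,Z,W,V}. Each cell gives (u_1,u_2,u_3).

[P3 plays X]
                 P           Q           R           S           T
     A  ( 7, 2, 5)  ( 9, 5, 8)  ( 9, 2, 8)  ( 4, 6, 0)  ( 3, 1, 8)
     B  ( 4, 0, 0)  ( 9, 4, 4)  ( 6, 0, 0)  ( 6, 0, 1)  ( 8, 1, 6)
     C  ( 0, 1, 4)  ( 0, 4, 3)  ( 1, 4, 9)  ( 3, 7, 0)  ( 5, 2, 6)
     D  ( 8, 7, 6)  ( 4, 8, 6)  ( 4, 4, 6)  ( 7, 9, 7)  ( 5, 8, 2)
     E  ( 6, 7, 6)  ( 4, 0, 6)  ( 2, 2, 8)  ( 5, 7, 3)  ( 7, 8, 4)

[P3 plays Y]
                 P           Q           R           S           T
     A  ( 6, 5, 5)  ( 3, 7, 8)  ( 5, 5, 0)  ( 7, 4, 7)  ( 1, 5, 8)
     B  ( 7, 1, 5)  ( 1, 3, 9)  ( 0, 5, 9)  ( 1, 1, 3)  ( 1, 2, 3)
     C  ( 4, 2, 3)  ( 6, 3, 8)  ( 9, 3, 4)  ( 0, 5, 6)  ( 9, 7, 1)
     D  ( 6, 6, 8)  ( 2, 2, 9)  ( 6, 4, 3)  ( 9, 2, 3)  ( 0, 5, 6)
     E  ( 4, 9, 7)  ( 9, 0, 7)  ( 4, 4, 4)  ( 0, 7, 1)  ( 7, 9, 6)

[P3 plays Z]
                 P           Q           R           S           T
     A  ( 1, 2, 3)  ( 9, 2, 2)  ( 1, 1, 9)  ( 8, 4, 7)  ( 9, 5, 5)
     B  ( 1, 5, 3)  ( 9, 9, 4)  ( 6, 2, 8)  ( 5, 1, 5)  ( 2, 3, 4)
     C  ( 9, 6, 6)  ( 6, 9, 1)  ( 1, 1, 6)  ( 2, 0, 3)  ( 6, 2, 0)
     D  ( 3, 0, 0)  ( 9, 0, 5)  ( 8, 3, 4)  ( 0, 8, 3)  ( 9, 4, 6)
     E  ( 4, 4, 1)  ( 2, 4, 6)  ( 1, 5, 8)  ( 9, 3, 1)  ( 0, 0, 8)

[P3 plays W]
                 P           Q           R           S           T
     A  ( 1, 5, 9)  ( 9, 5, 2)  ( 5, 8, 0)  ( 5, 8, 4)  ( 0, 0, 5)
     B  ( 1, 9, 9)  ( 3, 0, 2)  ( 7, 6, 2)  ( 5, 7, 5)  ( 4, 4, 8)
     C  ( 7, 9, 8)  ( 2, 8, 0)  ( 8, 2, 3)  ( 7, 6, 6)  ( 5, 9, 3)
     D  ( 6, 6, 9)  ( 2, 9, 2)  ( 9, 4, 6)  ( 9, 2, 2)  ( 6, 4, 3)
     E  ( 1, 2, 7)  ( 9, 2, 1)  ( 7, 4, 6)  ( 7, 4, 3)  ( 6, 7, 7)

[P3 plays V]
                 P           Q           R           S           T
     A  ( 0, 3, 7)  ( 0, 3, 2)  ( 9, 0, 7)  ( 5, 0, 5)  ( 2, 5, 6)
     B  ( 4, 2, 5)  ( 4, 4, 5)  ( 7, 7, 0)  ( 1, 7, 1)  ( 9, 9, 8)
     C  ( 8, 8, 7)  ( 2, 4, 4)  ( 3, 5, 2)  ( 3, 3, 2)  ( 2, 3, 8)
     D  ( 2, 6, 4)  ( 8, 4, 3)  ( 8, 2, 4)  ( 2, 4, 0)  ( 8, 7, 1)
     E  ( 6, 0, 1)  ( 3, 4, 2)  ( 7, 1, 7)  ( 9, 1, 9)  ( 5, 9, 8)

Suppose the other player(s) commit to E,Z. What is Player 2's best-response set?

BR_2 = {R}

u_2(P vs E,Z) = 4
u_2(Q vs E,Z) = 4
u_2(R vs E,Z) = 5
u_2(S vs E,Z) = 3
u_2(T vs E,Z) = 0
max payoff 5 at {R}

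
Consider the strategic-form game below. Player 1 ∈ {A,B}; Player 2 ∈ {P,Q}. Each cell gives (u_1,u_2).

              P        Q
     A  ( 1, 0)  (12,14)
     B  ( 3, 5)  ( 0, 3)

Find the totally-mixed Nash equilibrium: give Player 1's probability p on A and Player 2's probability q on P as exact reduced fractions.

P1 indiff ⇒ q·1+(1-q)·12 = q·3+(1-q)·0 ⇒ q(-2) = (1-q)(-12) ⇒ q = 6/7
P2 indiff ⇒ p·0+(1-p)·5 = p·14+(1-p)·3 ⇒ p(-14) = (1-p)(-2) ⇒ p = 1/8

p=1/8, q=6/7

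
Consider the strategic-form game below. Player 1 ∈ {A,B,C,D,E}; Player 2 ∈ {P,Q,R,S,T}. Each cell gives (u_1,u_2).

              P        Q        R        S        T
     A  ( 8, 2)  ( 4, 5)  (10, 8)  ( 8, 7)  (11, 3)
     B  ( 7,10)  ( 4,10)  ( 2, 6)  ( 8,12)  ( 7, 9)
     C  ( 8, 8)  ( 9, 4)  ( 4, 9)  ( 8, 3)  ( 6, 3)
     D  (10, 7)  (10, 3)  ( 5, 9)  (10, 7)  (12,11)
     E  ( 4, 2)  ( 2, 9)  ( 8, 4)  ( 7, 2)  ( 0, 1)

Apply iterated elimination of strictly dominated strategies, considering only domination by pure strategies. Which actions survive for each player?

Survivors P1:{A,D} P2:{R,T}

P1 drop B (D beats it: P:10>7 Q:10>4 R:5>2 S:10>8 T:12>7)
P1 drop C (D beats it: P:10>8 Q:10>9 R:5>4 S:10>8 T:12>6)
P1 drop E (A beats it: P:8>4 Q:4>2 R:10>8 S:8>7 T:11>0)
P2 drop P (R beats it: A:8>2 D:9>7)
P2 drop Q (R beats it: A:8>5 D:9>3)
P2 drop S (R beats it: A:8>7 D:9>7)
P1→{A,D} P2→{R,T}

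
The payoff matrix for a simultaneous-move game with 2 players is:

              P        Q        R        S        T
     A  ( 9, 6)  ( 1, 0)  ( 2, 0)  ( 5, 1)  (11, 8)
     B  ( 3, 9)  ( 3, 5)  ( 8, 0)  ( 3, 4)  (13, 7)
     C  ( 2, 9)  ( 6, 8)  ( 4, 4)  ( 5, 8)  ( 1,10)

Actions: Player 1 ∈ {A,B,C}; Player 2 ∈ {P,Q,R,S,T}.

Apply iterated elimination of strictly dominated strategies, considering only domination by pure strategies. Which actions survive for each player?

P2 drop Q (P beats it: A:6>0 B:9>5 C:9>8)
P2 drop R (P beats it: A:6>0 B:9>0 C:9>4)
P2 drop S (P beats it: A:6>1 B:9>4 C:9>8)
P1 drop C (A beats it: P:9>2 T:11>1)
P1→{A,B} P2→{P,T}

Remaining: P1:{A,B} P2:{P,T}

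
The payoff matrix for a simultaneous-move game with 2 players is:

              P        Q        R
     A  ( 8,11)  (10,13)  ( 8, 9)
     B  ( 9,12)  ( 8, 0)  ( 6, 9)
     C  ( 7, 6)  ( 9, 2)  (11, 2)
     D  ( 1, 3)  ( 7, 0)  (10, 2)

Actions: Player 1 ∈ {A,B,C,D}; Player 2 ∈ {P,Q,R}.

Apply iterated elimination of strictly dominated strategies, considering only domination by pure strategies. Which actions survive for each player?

Survivors P1:{A,B} P2:{P,Q}

P1 drop D (C beats it: P:7>1 Q:9>7 R:11>10)
P2 drop R (P beats it: A:11>9 B:12>9 C:6>2)
P1 drop C (A beats it: P:8>7 Q:10>9)
P1→{A,B} P2→{P,Q}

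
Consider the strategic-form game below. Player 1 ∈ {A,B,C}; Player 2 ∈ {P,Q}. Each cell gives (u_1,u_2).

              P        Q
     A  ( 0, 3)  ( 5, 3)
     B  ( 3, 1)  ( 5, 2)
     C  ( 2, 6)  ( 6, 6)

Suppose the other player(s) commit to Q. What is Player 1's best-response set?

BR_1 = {C}

u_1(A vs Q) = 5
u_1(B vs Q) = 5
u_1(C vs Q) = 6
max payoff 6 at {C}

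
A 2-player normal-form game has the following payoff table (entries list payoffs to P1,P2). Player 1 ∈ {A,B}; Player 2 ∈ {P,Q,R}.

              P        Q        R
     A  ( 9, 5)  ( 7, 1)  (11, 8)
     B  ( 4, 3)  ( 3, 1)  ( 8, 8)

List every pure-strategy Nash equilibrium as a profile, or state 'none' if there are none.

NE set: (A,R)

(A,P): not NE [P2→R gives 8>5]
(A,Q): not NE [P2→R gives 8>1]
(A,R): NE
(B,P): not NE [P1→A gives 9>4; P2→R gives 8>3]
(B,Q): not NE [P1→A gives 7>3; P2→R gives 8>1]
(B,R): not NE [P1→A gives 11>8]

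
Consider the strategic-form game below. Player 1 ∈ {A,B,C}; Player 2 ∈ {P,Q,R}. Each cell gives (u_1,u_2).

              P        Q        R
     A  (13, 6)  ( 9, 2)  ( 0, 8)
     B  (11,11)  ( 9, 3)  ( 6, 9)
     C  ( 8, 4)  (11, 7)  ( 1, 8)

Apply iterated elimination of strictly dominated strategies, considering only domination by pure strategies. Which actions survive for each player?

Remaining: P1:{A,B} P2:{P,R}

P2 drop Q (R beats it: A:8>2 B:9>3 C:8>7)
P1 drop C (B beats it: P:11>8 R:6>1)
P1→{A,B} P2→{P,R}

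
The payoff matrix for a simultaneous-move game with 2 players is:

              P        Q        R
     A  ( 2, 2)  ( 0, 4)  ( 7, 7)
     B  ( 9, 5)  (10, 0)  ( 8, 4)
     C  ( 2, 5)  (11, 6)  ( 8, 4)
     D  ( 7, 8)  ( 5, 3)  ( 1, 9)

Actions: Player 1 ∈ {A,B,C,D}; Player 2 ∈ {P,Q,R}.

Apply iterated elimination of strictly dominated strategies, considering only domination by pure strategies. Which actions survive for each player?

IESDS → P1:{B,C} P2:{P,Q}

P1 drop A (B beats it: P:9>2 Q:10>0 R:8>7)
P1 drop D (B beats it: P:9>7 Q:10>5 R:8>1)
P2 drop R (P beats it: B:5>4 C:5>4)
P1→{B,C} P2→{P,Q}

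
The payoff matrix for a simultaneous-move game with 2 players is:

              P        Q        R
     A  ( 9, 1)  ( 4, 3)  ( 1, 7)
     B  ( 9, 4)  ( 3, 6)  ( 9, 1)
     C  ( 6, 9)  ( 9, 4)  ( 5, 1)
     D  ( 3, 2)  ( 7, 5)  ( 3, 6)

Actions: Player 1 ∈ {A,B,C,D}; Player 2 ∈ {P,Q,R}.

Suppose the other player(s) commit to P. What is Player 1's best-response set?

argmax u_1 = {A,B}

u_1(A vs P) = 9
u_1(B vs P) = 9
u_1(C vs P) = 6
u_1(D vs P) = 3
max payoff 9 at {A,B}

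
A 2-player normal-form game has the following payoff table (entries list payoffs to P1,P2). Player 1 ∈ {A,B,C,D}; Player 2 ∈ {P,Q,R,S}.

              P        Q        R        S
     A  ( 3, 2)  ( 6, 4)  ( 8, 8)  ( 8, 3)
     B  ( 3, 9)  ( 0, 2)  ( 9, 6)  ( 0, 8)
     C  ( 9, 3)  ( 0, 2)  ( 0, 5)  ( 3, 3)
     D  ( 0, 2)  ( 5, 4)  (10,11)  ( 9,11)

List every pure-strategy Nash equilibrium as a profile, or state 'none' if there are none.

(A,P): not NE [P1→C gives 9>3; P2→R gives 8>2]
(A,Q): not NE [P2→R gives 8>4]
(A,R): not NE [P1→D gives 10>8]
(A,S): not NE [P1→D gives 9>8; P2→R gives 8>3]
(B,P): not NE [P1→C gives 9>3]
(B,Q): not NE [P1→A gives 6>0; P2→P gives 9>2]
(B,R): not NE [P1→D gives 10>9; P2→P gives 9>6]
(B,S): not NE [P1→D gives 9>0; P2→P gives 9>8]
(C,P): not NE [P2→R gives 5>3]
(C,Q): not NE [P1→A gives 6>0; P2→R gives 5>2]
(C,R): not NE [P1→D gives 10>0]
(C,S): not NE [P1→D gives 9>3; P2→R gives 5>3]
(D,P): not NE [P1→C gives 9>0; P2→S gives 11>2]
(D,Q): not NE [P1→A gives 6>5; P2→S gives 11>4]
(D,R): NE
(D,S): NE

PSNE = {(D,R), (D,S)}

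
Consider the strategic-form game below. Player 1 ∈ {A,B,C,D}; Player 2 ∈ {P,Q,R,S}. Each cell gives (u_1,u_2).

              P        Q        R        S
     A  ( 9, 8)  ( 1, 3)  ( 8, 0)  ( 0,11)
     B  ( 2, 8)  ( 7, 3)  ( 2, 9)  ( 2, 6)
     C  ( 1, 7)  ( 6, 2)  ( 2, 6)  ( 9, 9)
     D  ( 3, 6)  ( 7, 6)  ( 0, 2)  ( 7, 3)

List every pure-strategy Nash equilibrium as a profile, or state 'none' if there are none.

(A,P): not NE [P2→S gives 11>8]
(A,Q): not NE [P1→D gives 7>1; P2→S gives 11>3]
(A,R): not NE [P2→S gives 11>0]
(A,S): not NE [P1→C gives 9>0]
(B,P): not NE [P1→A gives 9>2; P2→R gives 9>8]
(B,Q): not NE [P2→R gives 9>3]
(B,R): not NE [P1→A gives 8>2]
(B,S): not NE [P1→C gives 9>2; P2→R gives 9>6]
(C,P): not NE [P1→A gives 9>1; P2→S gives 9>7]
(C,Q): not NE [P1→D gives 7>6; P2→S gives 9>2]
(C,R): not NE [P1→A gives 8>2; P2→S gives 9>6]
(C,S): NE
(D,P): not NE [P1→A gives 9>3]
(D,Q): NE
(D,R): not NE [P1→A gives 8>0; P2→Q gives 6>2]
(D,S): not NE [P1→C gives 9>7; P2→Q gives 6>3]

PSNE = {(C,S), (D,Q)}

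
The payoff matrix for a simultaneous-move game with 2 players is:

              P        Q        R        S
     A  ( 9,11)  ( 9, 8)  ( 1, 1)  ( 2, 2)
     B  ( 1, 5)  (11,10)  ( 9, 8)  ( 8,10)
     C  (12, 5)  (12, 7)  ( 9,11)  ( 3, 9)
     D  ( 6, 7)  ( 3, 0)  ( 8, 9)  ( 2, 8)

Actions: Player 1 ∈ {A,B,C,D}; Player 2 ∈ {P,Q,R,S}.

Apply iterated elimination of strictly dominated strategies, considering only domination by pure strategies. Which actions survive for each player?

P1 drop A (C beats it: P:12>9 Q:12>9 R:9>1 S:3>2)
P1 drop D (C beats it: P:12>6 Q:12>3 R:9>8 S:3>2)
P2 drop P (Q beats it: B:10>5 C:7>5)
P1→{B,C} P2→{Q,R,S}

Remaining: P1:{B,C} P2:{Q,R,S}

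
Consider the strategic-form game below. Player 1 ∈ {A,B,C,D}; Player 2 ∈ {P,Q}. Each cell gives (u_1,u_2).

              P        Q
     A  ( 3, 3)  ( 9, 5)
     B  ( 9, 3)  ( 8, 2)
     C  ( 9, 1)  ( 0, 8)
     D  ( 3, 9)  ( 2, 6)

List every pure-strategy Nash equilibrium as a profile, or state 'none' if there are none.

NE set: (A,Q), (B,P)

(A,P): not NE [P1→C gives 9>3; P2→Q gives 5>3]
(A,Q): NE
(B,P): NE
(B,Q): not NE [P1→A gives 9>8; P2→P gives 3>2]
(C,P): not NE [P2→Q gives 8>1]
(C,Q): not NE [P1→A gives 9>0]
(D,P): not NE [P1→C gives 9>3]
(D,Q): not NE [P1→A gives 9>2; P2→P gives 9>6]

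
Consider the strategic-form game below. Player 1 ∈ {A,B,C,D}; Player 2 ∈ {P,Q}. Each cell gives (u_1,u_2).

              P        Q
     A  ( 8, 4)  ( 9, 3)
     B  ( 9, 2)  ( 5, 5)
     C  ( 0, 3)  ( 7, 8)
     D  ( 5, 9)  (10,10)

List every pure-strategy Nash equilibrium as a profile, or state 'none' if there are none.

PSNE = {(D,Q)}

(A,P): not NE [P1→B gives 9>8]
(A,Q): not NE [P1→D gives 10>9; P2→P gives 4>3]
(B,P): not NE [P2→Q gives 5>2]
(B,Q): not NE [P1→D gives 10>5]
(C,P): not NE [P1→B gives 9>0; P2→Q gives 8>3]
(C,Q): not NE [P1→D gives 10>7]
(D,P): not NE [P1→B gives 9>5; P2→Q gives 10>9]
(D,Q): NE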